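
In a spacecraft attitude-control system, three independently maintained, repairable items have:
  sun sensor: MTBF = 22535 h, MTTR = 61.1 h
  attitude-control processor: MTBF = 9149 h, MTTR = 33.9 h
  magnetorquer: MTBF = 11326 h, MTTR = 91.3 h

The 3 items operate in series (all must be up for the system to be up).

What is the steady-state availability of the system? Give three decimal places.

0.986

A(sun sensor) = MTBF/(MTBF+MTTR) = 22535/(22535+61.1) = 0.997296
A(attitude-control processor) = MTBF/(MTBF+MTTR) = 9149/(9149+33.9) = 0.996308
A(magnetorquer) = MTBF/(MTBF+MTTR) = 11326/(11326+91.3) = 0.992003
Series availability: 0.997296 × 0.996308 × 0.992003 = 0.986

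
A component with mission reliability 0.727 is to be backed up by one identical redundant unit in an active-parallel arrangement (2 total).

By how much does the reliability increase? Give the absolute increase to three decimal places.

R_before = 0.727
R_after = 1 − (1 − 0.727)^2 = 0.925
ΔR = 0.925 − 0.727 = 0.198

0.198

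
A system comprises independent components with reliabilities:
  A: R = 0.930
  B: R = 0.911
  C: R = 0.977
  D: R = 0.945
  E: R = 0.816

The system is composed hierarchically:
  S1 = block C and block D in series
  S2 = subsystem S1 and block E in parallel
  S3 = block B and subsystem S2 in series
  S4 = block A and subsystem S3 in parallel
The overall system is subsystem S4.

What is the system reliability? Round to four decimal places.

0.9929

Series (C and D): 0.977000 × 0.945000 = 0.923265
Parallel ([0.923265] and E): 1 − (1 − 0.923265)(1 − 0.816000) = 0.985881
Series (B and [0.985881]): 0.911000 × 0.985881 = 0.898138
Parallel (A and [0.898138]): 1 − (1 − 0.930000)(1 − 0.898138) = 0.9929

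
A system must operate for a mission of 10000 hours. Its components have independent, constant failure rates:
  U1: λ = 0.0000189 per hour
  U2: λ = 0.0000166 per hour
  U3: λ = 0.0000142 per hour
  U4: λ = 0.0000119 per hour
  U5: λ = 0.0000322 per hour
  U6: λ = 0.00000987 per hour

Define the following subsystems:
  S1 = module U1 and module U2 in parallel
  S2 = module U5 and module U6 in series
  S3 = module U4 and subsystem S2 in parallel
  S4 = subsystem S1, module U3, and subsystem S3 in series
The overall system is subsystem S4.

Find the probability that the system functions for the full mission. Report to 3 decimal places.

0.812

R(U1) = exp(−0.0000189 × 10000) = 0.82779
R(U2) = exp(−0.0000166 × 10000) = 0.84705
R(U3) = exp(−0.0000142 × 10000) = 0.86762
R(U4) = exp(−0.0000119 × 10000) = 0.88781
R(U5) = exp(−0.0000322 × 10000) = 0.72470
R(U6) = exp(−0.00000987 × 10000) = 0.90601
Parallel (U1 and U2): 1 − (1 − 0.82779)(1 − 0.84705) = 0.97366
Series (U5 and U6): 0.72470 × 0.90601 = 0.65659
Parallel (U4 and [0.65659]): 1 − (1 − 0.88781)(1 − 0.65659) = 0.96147
Series ([0.97366], U3, and [0.96147]): 0.97366 × 0.86762 × 0.96147 = 0.812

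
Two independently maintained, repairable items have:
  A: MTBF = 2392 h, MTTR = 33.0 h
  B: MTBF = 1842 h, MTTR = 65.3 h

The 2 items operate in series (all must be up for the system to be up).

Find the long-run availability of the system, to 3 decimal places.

0.953

A(A) = MTBF/(MTBF+MTTR) = 2392/(2392+33.0) = 0.986392
A(B) = MTBF/(MTBF+MTTR) = 1842/(1842+65.3) = 0.965763
Series availability: 0.986392 × 0.965763 = 0.953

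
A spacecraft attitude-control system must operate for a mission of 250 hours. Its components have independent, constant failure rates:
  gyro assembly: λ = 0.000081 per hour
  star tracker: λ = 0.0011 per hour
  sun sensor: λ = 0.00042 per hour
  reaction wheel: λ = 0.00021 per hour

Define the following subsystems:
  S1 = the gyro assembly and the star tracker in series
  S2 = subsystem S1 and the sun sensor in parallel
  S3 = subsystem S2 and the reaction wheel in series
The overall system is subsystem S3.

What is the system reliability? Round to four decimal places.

0.9247

R(gyro assembly) = exp(−0.000081 × 250) = 0.979954
R(star tracker) = exp(−0.0011 × 250) = 0.759572
R(sun sensor) = exp(−0.00042 × 250) = 0.900325
R(reaction wheel) = exp(−0.00021 × 250) = 0.948854
Series (gyro assembly and star tracker): 0.979954 × 0.759572 = 0.744346
Parallel ([0.744346] and sun sensor): 1 − (1 − 0.744346)(1 − 0.900325) = 0.974518
Series ([0.974518] and reaction wheel): 0.974518 × 0.948854 = 0.9247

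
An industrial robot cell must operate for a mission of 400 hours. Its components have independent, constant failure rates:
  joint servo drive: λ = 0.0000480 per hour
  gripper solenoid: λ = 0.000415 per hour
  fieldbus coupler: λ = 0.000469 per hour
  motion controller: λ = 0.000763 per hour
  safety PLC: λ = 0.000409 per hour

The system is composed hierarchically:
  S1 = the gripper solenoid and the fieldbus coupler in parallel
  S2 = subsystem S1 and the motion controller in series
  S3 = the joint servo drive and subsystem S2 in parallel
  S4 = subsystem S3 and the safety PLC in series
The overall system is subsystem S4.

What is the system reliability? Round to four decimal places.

R(joint servo drive) = exp(−0.0000480 × 400) = 0.980983
R(gripper solenoid) = exp(−0.000415 × 400) = 0.847046
R(fieldbus coupler) = exp(−0.000469 × 400) = 0.828946
R(motion controller) = exp(−0.000763 × 400) = 0.736976
R(safety PLC) = exp(−0.000409 × 400) = 0.849082
Parallel (gripper solenoid and fieldbus coupler): 1 − (1 − 0.847046)(1 − 0.828946) = 0.973837
Series ([0.973837] and motion controller): 0.973837 × 0.736976 = 0.717694
Parallel (joint servo drive and [0.717694]): 1 − (1 − 0.980983)(1 − 0.717694) = 0.994631
Series ([0.994631] and safety PLC): 0.994631 × 0.849082 = 0.8445

0.8445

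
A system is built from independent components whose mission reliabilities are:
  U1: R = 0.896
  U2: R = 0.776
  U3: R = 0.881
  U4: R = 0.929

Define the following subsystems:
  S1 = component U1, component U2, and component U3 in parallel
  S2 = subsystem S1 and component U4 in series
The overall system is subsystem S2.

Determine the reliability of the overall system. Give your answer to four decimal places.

Parallel (U1, U2, and U3): 1 − (1 − 0.896000)(1 − 0.776000)(1 − 0.881000) = 0.997228
Series ([0.997228] and U4): 0.997228 × 0.929000 = 0.9264

0.9264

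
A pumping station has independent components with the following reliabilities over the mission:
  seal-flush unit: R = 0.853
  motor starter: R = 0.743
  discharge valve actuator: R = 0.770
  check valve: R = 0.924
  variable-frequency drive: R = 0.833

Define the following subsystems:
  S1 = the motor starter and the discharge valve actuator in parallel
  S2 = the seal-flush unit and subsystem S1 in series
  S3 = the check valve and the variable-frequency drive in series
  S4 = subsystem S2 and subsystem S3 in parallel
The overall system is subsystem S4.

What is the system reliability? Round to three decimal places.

0.955

Parallel (motor starter and discharge valve actuator): 1 − (1 − 0.74300)(1 − 0.77000) = 0.94089
Series (seal-flush unit and [0.94089]): 0.85300 × 0.94089 = 0.80258
Series (check valve and variable-frequency drive): 0.92400 × 0.83300 = 0.76969
Parallel ([0.80258] and [0.76969]): 1 − (1 − 0.80258)(1 − 0.76969) = 0.955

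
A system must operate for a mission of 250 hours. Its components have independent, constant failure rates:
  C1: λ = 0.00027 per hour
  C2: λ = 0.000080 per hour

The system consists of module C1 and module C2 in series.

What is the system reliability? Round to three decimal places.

R(C1) = exp(−0.00027 × 250) = 0.93473
R(C2) = exp(−0.000080 × 250) = 0.98020
Series (C1 and C2): 0.93473 × 0.98020 = 0.916

0.916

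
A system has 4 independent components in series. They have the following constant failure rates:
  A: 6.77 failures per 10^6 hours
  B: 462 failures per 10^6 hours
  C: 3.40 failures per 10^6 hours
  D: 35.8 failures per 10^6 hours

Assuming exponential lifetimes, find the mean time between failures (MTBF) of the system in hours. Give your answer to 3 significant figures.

Series of exponential components: λ_sys = Σ λ_i
λ_sys = 0.00000677 + 0.000462 + 0.00000340 + 0.0000358 = 5.0797e-04 /h
MTBF = 1 / λ_sys = 1970 h

1970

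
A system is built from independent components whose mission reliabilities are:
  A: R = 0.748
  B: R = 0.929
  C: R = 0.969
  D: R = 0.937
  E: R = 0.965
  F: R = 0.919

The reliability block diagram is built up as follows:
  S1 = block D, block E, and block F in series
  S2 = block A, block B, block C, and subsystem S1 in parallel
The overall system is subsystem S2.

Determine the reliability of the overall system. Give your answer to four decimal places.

0.9999

Series (D, E, and F): 0.937000 × 0.965000 × 0.919000 = 0.830964
Parallel (A, B, C, and [0.830964]): 1 − (1 − 0.748000)(1 − 0.929000)(1 − 0.969000)(1 − 0.830964) = 0.9999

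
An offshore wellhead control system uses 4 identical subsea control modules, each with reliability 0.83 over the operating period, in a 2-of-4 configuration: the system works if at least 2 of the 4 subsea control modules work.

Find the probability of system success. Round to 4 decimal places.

0.9829

R = Σ_{i=2}^{4} C(4,i) p^i (1−p)^{4−i} with p = 0.83
C(4,2)·0.83^2·0.17^2 = 0.119455
C(4,3)·0.83^3·0.17^1 = 0.388815
C(4,4)·0.83^4·0.17^0 = 0.474583
Sum = 0.9829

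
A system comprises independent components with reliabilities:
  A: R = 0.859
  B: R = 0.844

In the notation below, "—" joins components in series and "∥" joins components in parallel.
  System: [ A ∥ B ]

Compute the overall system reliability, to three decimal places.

0.978

Parallel (A and B): 1 − (1 − 0.85900)(1 − 0.84400) = 0.978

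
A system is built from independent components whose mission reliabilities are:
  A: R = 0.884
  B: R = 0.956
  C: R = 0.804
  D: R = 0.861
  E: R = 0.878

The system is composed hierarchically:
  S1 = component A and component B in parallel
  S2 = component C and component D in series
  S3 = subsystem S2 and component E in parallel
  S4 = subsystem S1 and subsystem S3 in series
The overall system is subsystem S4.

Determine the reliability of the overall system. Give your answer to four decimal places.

0.9575

Parallel (A and B): 1 − (1 − 0.884000)(1 − 0.956000) = 0.994896
Series (C and D): 0.804000 × 0.861000 = 0.692244
Parallel ([0.692244] and E): 1 − (1 − 0.692244)(1 − 0.878000) = 0.962454
Series ([0.994896] and [0.962454]): 0.994896 × 0.962454 = 0.9575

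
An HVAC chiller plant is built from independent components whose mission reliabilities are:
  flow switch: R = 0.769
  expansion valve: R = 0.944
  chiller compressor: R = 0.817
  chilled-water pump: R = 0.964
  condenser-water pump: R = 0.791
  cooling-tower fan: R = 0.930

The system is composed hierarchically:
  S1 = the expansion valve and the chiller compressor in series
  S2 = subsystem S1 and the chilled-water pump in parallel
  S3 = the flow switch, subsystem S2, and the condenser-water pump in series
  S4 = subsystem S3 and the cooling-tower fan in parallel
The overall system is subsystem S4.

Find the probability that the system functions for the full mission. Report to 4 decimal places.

Series (expansion valve and chiller compressor): 0.944000 × 0.817000 = 0.771248
Parallel ([0.771248] and chilled-water pump): 1 − (1 − 0.771248)(1 − 0.964000) = 0.991765
Series (flow switch, [0.991765], and condenser-water pump): 0.769000 × 0.991765 × 0.791000 = 0.603270
Parallel ([0.603270] and cooling-tower fan): 1 − (1 − 0.603270)(1 − 0.930000) = 0.9722

0.9722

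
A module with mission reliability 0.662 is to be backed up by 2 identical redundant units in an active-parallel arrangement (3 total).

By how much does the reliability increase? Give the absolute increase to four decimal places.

0.2994

R_before = 0.662
R_after = 1 − (1 − 0.662)^3 = 0.9614
ΔR = 0.9614 − 0.662 = 0.2994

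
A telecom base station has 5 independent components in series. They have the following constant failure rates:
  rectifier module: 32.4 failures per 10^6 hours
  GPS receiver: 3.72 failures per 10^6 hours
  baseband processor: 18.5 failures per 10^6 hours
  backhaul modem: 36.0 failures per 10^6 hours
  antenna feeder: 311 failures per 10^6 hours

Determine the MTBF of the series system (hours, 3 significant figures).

Series of exponential components: λ_sys = Σ λ_i
λ_sys = 0.0000324 + 0.00000372 + 0.0000185 + 0.0000360 + 0.000311 = 4.0162e-04 /h
MTBF = 1 / λ_sys = 2490 h

2490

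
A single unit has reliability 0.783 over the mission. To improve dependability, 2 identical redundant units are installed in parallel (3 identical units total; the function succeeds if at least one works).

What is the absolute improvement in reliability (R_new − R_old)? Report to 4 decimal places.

R_before = 0.783
R_after = 1 − (1 − 0.783)^3 = 0.9898
ΔR = 0.9898 − 0.783 = 0.2068

0.2068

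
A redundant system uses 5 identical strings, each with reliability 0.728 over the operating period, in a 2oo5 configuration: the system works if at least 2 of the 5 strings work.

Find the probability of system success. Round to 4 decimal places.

R = Σ_{i=2}^{5} C(5,i) p^i (1−p)^{5−i} with p = 0.728
C(5,2)·0.728^2·0.272^3 = 0.106652
C(5,3)·0.728^3·0.272^2 = 0.285451
C(5,4)·0.728^4·0.272^1 = 0.382001
C(5,5)·0.728^5·0.272^0 = 0.204483
Sum = 0.9786

0.9786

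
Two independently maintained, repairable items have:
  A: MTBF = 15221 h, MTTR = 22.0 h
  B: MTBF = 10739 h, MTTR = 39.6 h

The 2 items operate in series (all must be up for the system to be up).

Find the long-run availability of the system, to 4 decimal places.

0.9949

A(A) = MTBF/(MTBF+MTTR) = 15221/(15221+22.0) = 0.998557
A(B) = MTBF/(MTBF+MTTR) = 10739/(10739+39.6) = 0.996326
Series availability: 0.998557 × 0.996326 = 0.9949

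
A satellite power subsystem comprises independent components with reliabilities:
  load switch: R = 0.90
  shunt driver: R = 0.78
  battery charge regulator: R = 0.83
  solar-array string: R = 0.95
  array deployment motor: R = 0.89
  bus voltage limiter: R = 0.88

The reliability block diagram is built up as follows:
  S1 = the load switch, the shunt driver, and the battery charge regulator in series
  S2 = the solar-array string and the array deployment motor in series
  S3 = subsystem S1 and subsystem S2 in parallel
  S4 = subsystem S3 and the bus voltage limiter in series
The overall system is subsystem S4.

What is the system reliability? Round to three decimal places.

Series (load switch, shunt driver, and battery charge regulator): 0.90000 × 0.78000 × 0.83000 = 0.58266
Series (solar-array string and array deployment motor): 0.95000 × 0.89000 = 0.84550
Parallel ([0.58266] and [0.84550]): 1 − (1 − 0.58266)(1 − 0.84550) = 0.93552
Series ([0.93552] and bus voltage limiter): 0.93552 × 0.88000 = 0.823

0.823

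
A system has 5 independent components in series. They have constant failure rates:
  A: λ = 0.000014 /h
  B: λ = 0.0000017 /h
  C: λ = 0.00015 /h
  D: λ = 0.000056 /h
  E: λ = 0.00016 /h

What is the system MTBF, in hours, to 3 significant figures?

2620

Series of exponential components: λ_sys = Σ λ_i
λ_sys = 0.000014 + 0.0000017 + 0.00015 + 0.000056 + 0.00016 = 3.8170e-04 /h
MTBF = 1 / λ_sys = 2620 h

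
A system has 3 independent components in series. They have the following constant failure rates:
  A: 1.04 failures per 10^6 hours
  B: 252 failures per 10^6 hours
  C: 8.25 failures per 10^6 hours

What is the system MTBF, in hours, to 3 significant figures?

3830

Series of exponential components: λ_sys = Σ λ_i
λ_sys = 0.00000104 + 0.000252 + 0.00000825 = 2.6129e-04 /h
MTBF = 1 / λ_sys = 3830 h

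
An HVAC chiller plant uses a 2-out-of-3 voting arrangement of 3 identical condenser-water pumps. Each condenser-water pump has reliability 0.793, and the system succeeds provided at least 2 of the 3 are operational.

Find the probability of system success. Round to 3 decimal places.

R = Σ_{i=2}^{3} C(3,i) p^i (1−p)^{3−i} with p = 0.793
C(3,2)·0.793^2·0.207^1 = 0.39052
C(3,3)·0.793^3·0.207^0 = 0.49868
Sum = 0.889

0.889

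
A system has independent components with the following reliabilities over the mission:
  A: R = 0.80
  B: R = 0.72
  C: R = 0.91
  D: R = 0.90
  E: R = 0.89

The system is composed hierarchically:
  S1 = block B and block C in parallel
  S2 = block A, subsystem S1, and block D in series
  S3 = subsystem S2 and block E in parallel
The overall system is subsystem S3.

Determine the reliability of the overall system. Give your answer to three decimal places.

0.967

Parallel (B and C): 1 − (1 − 0.72000)(1 − 0.91000) = 0.97480
Series (A, [0.97480], and D): 0.80000 × 0.97480 × 0.90000 = 0.70186
Parallel ([0.70186] and E): 1 − (1 − 0.70186)(1 − 0.89000) = 0.967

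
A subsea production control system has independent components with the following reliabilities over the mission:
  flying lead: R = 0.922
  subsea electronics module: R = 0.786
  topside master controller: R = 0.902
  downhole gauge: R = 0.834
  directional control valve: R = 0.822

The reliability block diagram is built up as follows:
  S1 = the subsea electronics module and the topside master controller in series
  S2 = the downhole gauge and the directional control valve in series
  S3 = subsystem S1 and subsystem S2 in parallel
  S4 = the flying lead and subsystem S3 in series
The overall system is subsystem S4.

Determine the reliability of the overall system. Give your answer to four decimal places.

0.8376

Series (subsea electronics module and topside master controller): 0.786000 × 0.902000 = 0.708972
Series (downhole gauge and directional control valve): 0.834000 × 0.822000 = 0.685548
Parallel ([0.708972] and [0.685548]): 1 − (1 − 0.708972)(1 − 0.685548) = 0.908486
Series (flying lead and [0.908486]): 0.922000 × 0.908486 = 0.8376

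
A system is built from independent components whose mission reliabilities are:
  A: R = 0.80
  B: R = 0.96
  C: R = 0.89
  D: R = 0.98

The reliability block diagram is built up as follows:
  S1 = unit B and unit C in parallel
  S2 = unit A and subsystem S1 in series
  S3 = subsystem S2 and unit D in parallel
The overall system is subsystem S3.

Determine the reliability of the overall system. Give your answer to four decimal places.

Parallel (B and C): 1 − (1 − 0.960000)(1 − 0.890000) = 0.995600
Series (A and [0.995600]): 0.800000 × 0.995600 = 0.796480
Parallel ([0.796480] and D): 1 − (1 − 0.796480)(1 − 0.980000) = 0.9959

0.9959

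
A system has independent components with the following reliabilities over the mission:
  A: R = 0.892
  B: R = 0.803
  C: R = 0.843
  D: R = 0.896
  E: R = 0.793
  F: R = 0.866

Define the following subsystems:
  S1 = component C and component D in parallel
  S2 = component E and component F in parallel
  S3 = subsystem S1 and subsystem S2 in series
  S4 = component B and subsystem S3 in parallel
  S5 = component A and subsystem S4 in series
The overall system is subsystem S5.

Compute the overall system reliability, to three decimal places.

0.884

Parallel (C and D): 1 − (1 − 0.84300)(1 − 0.89600) = 0.98367
Parallel (E and F): 1 − (1 − 0.79300)(1 − 0.86600) = 0.97226
Series ([0.98367] and [0.97226]): 0.98367 × 0.97226 = 0.95638
Parallel (B and [0.95638]): 1 − (1 − 0.80300)(1 − 0.95638) = 0.99141
Series (A and [0.99141]): 0.89200 × 0.99141 = 0.884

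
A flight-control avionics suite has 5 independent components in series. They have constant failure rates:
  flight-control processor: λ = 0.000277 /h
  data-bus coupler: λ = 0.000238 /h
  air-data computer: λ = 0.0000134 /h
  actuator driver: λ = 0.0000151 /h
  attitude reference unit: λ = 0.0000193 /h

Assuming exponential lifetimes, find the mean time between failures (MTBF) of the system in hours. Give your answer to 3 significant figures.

1780

Series of exponential components: λ_sys = Σ λ_i
λ_sys = 0.000277 + 0.000238 + 0.0000134 + 0.0000151 + 0.0000193 = 5.6280e-04 /h
MTBF = 1 / λ_sys = 1780 h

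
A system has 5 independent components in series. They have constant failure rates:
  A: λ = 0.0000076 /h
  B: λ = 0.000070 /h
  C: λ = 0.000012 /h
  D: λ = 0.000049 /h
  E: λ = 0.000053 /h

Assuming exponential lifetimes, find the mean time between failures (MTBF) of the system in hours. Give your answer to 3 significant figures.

5220

Series of exponential components: λ_sys = Σ λ_i
λ_sys = 0.0000076 + 0.000070 + 0.000012 + 0.000049 + 0.000053 = 1.9160e-04 /h
MTBF = 1 / λ_sys = 5220 h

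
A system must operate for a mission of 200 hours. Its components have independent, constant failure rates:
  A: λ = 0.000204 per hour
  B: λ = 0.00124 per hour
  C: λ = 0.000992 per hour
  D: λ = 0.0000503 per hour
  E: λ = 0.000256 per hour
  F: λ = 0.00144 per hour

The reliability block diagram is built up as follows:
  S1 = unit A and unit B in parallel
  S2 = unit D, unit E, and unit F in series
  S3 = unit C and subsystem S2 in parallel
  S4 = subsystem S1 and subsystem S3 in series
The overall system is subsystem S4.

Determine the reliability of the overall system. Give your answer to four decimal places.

R(A) = exp(−0.000204 × 200) = 0.960021
R(B) = exp(−0.00124 × 200) = 0.780360
R(C) = exp(−0.000992 × 200) = 0.820042
R(D) = exp(−0.0000503 × 200) = 0.989990
R(E) = exp(−0.000256 × 200) = 0.950089
R(F) = exp(−0.00144 × 200) = 0.749762
Parallel (A and B): 1 − (1 − 0.960021)(1 − 0.780360) = 0.991219
Series (D, E, and F): 0.989990 × 0.950089 × 0.749762 = 0.705210
Parallel (C and [0.705210]): 1 − (1 − 0.820042)(1 − 0.705210) = 0.946950
Series ([0.991219] and [0.946950]): 0.991219 × 0.946950 = 0.9386

0.9386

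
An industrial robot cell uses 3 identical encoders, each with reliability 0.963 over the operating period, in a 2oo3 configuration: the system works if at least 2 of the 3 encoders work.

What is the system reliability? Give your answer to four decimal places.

0.9960

R = Σ_{i=2}^{3} C(3,i) p^i (1−p)^{3−i} with p = 0.963
C(3,2)·0.963^2·0.037^1 = 0.102938
C(3,3)·0.963^3·0.037^0 = 0.893056
Sum = 0.9960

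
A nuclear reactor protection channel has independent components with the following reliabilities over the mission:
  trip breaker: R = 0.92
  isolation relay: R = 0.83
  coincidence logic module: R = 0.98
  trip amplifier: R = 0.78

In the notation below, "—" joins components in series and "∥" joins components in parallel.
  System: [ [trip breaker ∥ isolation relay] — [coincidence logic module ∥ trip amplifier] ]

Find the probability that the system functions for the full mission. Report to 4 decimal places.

0.9821

Parallel (trip breaker and isolation relay): 1 − (1 − 0.920000)(1 − 0.830000) = 0.986400
Parallel (coincidence logic module and trip amplifier): 1 − (1 − 0.980000)(1 − 0.780000) = 0.995600
Series ([0.986400] and [0.995600]): 0.986400 × 0.995600 = 0.9821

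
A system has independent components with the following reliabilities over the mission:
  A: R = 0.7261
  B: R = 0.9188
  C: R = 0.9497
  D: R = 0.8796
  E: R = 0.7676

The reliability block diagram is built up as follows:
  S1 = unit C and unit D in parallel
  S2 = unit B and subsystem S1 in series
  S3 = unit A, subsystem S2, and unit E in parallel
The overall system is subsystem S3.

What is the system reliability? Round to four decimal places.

Parallel (C and D): 1 − (1 − 0.949700)(1 − 0.879600) = 0.993944
Series (B and [0.993944]): 0.918800 × 0.993944 = 0.913236
Parallel (A, [0.913236], and E): 1 − (1 − 0.726100)(1 − 0.913236)(1 − 0.767600) = 0.9945

0.9945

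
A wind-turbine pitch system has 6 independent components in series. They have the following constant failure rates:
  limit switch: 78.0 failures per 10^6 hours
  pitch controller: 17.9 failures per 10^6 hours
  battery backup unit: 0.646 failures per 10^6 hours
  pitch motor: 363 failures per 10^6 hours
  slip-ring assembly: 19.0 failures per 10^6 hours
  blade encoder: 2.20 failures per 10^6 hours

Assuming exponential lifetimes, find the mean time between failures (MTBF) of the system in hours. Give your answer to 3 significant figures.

Series of exponential components: λ_sys = Σ λ_i
λ_sys = 0.0000780 + 0.0000179 + 0.000000646 + 0.000363 + 0.0000190 + 0.00000220 = 4.8075e-04 /h
MTBF = 1 / λ_sys = 2080 h

2080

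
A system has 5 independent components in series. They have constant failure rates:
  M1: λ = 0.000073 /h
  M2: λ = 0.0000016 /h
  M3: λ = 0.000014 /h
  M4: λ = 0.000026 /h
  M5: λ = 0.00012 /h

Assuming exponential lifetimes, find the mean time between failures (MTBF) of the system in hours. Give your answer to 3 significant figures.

Series of exponential components: λ_sys = Σ λ_i
λ_sys = 0.000073 + 0.0000016 + 0.000014 + 0.000026 + 0.00012 = 2.3460e-04 /h
MTBF = 1 / λ_sys = 4260 h

4260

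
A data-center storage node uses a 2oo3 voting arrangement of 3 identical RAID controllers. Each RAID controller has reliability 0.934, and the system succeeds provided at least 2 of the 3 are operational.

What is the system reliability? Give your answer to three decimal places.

R = Σ_{i=2}^{3} C(3,i) p^i (1−p)^{3−i} with p = 0.934
C(3,2)·0.934^2·0.066^1 = 0.17273
C(3,3)·0.934^3·0.066^0 = 0.81478
Sum = 0.988

0.988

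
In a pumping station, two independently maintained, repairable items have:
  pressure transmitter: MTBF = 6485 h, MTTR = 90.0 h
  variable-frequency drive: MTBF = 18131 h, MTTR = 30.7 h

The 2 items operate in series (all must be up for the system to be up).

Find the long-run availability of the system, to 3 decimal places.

A(pressure transmitter) = MTBF/(MTBF+MTTR) = 6485/(6485+90.0) = 0.986312
A(variable-frequency drive) = MTBF/(MTBF+MTTR) = 18131/(18131+30.7) = 0.998310
Series availability: 0.986312 × 0.998310 = 0.985

0.985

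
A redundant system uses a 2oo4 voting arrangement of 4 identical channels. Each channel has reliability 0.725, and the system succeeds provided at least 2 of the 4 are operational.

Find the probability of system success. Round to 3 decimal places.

0.934

R = Σ_{i=2}^{4} C(4,i) p^i (1−p)^{4−i} with p = 0.725
C(4,2)·0.725^2·0.275^2 = 0.23850
C(4,3)·0.725^3·0.275^1 = 0.41919
C(4,4)·0.725^4·0.275^0 = 0.27628
Sum = 0.934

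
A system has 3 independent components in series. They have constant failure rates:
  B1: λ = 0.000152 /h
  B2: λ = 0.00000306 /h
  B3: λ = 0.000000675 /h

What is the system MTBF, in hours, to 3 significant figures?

6420

Series of exponential components: λ_sys = Σ λ_i
λ_sys = 0.000152 + 0.00000306 + 0.000000675 = 1.5573e-04 /h
MTBF = 1 / λ_sys = 6420 h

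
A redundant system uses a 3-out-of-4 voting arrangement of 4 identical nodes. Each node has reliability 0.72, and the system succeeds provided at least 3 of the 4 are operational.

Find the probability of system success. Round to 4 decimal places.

0.6868

R = Σ_{i=3}^{4} C(4,i) p^i (1−p)^{4−i} with p = 0.72
C(4,3)·0.72^3·0.28^1 = 0.418038
C(4,4)·0.72^4·0.28^0 = 0.268739
Sum = 0.6868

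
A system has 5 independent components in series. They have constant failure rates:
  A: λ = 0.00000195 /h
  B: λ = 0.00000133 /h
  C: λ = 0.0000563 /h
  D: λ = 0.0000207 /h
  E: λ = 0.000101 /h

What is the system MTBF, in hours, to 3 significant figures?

Series of exponential components: λ_sys = Σ λ_i
λ_sys = 0.00000195 + 0.00000133 + 0.0000563 + 0.0000207 + 0.000101 = 1.8128e-04 /h
MTBF = 1 / λ_sys = 5520 h

5520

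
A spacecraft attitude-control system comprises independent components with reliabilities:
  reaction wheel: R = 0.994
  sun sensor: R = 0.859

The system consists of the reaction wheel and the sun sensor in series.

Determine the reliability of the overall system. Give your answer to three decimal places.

0.854

Series (reaction wheel and sun sensor): 0.99400 × 0.85900 = 0.854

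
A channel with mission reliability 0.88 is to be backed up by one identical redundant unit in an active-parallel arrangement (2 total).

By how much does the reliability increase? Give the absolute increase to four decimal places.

0.1056

R_before = 0.88
R_after = 1 − (1 − 0.88)^2 = 0.9856
ΔR = 0.9856 − 0.88 = 0.1056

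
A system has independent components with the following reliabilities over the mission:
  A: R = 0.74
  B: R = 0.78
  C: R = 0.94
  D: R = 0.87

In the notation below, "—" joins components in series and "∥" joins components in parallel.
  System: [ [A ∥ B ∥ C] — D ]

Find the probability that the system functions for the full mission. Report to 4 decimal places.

0.8670

Parallel (A, B, and C): 1 − (1 − 0.740000)(1 − 0.780000)(1 − 0.940000) = 0.996568
Series ([0.996568] and D): 0.996568 × 0.870000 = 0.8670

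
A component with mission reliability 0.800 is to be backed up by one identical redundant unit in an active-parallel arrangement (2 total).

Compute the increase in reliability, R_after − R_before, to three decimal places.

0.160

R_before = 0.800
R_after = 1 − (1 − 0.800)^2 = 0.960
ΔR = 0.960 − 0.800 = 0.160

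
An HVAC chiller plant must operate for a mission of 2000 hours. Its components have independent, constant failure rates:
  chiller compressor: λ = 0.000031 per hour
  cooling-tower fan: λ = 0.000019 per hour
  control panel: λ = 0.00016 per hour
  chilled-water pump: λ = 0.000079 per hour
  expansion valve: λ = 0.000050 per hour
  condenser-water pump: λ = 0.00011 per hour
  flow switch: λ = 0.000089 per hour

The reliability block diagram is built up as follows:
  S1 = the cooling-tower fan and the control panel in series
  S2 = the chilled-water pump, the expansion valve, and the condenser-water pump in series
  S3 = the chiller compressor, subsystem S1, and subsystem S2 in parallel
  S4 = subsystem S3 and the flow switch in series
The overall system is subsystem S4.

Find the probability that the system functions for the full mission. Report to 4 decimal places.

0.8312

R(chiller compressor) = exp(−0.000031 × 2000) = 0.939883
R(cooling-tower fan) = exp(−0.000019 × 2000) = 0.962713
R(control panel) = exp(−0.00016 × 2000) = 0.726149
R(chilled-water pump) = exp(−0.000079 × 2000) = 0.853850
R(expansion valve) = exp(−0.000050 × 2000) = 0.904837
R(condenser-water pump) = exp(−0.00011 × 2000) = 0.802519
R(flow switch) = exp(−0.000089 × 2000) = 0.836942
Series (cooling-tower fan and control panel): 0.962713 × 0.726149 = 0.699073
Series (chilled-water pump, expansion valve, and condenser-water pump): 0.853850 × 0.904837 × 0.802519 = 0.620022
Parallel (chiller compressor, [0.699073], and [0.620022]): 1 − (1 − 0.939883)(1 − 0.699073)(1 − 0.620022) = 0.993126
Series ([0.993126] and flow switch): 0.993126 × 0.836942 = 0.8312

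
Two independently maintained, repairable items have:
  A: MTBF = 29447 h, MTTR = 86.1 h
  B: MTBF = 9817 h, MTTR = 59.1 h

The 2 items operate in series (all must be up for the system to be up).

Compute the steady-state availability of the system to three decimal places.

A(A) = MTBF/(MTBF+MTTR) = 29447/(29447+86.1) = 0.997085
A(B) = MTBF/(MTBF+MTTR) = 9817/(9817+59.1) = 0.994016
Series availability: 0.997085 × 0.994016 = 0.991

0.991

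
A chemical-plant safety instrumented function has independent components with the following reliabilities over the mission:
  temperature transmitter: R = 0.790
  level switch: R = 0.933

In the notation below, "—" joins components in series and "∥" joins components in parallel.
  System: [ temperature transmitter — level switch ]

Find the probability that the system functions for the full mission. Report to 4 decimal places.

0.7371

Series (temperature transmitter and level switch): 0.790000 × 0.933000 = 0.7371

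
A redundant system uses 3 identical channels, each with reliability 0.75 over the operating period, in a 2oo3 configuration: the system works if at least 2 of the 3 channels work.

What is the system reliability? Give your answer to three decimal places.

R = Σ_{i=2}^{3} C(3,i) p^i (1−p)^{3−i} with p = 0.75
C(3,2)·0.75^2·0.25^1 = 0.42188
C(3,3)·0.75^3·0.25^0 = 0.42188
Sum = 0.844

0.844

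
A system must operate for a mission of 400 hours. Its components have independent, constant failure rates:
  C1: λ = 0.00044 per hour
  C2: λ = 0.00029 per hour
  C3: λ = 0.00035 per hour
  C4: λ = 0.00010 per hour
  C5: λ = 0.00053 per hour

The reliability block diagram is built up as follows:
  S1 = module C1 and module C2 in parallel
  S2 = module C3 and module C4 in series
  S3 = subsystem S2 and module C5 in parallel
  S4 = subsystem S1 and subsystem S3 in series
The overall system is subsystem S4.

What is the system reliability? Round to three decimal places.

R(C1) = exp(−0.00044 × 400) = 0.83862
R(C2) = exp(−0.00029 × 400) = 0.89048
R(C3) = exp(−0.00035 × 400) = 0.86936
R(C4) = exp(−0.00010 × 400) = 0.96079
R(C5) = exp(−0.00053 × 400) = 0.80896
Parallel (C1 and C2): 1 − (1 − 0.83862)(1 − 0.89048) = 0.98233
Series (C3 and C4): 0.86936 × 0.96079 = 0.83527
Parallel ([0.83527] and C5): 1 − (1 − 0.83527)(1 − 0.80896) = 0.96853
Series ([0.98233] and [0.96853]): 0.98233 × 0.96853 = 0.951

0.951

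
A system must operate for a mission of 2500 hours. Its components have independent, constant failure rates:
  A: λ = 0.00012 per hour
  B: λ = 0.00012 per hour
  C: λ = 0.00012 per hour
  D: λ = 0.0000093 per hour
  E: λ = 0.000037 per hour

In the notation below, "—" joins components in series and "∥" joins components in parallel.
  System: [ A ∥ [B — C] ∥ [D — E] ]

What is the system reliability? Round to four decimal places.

R(A) = exp(−0.00012 × 2500) = 0.740818
R(B) = exp(−0.00012 × 2500) = 0.740818
R(C) = exp(−0.00012 × 2500) = 0.740818
R(D) = exp(−0.0000093 × 2500) = 0.977018
R(E) = exp(−0.000037 × 2500) = 0.911649
Series (B and C): 0.740818 × 0.740818 = 0.548811
Series (D and E): 0.977018 × 0.911649 = 0.890697
Parallel (A, [0.548811], and [0.890697]): 1 − (1 − 0.740818)(1 − 0.548811)(1 − 0.890697) = 0.9872

0.9872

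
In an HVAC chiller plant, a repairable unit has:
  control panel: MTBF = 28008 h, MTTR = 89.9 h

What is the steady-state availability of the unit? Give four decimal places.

A(control panel) = MTBF/(MTBF+MTTR) = 28008/(28008+89.9) = 0.9968

0.9968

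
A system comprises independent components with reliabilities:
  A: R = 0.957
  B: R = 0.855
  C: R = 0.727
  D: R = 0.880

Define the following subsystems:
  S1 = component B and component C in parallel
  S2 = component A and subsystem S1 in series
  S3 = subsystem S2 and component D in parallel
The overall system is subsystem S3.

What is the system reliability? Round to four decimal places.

0.9903

Parallel (B and C): 1 − (1 − 0.855000)(1 − 0.727000) = 0.960415
Series (A and [0.960415]): 0.957000 × 0.960415 = 0.919117
Parallel ([0.919117] and D): 1 − (1 − 0.919117)(1 − 0.880000) = 0.9903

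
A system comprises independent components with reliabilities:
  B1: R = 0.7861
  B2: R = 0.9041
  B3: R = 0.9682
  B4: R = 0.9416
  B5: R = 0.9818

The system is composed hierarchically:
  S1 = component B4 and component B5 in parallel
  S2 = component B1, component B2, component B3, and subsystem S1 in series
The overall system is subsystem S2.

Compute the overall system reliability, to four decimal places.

Parallel (B4 and B5): 1 − (1 − 0.941600)(1 − 0.981800) = 0.998937
Series (B1, B2, B3, and [0.998937]): 0.786100 × 0.904100 × 0.968200 × 0.998937 = 0.6874

0.6874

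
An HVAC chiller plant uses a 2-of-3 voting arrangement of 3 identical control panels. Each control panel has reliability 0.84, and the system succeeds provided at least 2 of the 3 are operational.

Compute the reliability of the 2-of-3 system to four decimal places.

0.9314

R = Σ_{i=2}^{3} C(3,i) p^i (1−p)^{3−i} with p = 0.84
C(3,2)·0.84^2·0.16^1 = 0.338688
C(3,3)·0.84^3·0.16^0 = 0.592704
Sum = 0.9314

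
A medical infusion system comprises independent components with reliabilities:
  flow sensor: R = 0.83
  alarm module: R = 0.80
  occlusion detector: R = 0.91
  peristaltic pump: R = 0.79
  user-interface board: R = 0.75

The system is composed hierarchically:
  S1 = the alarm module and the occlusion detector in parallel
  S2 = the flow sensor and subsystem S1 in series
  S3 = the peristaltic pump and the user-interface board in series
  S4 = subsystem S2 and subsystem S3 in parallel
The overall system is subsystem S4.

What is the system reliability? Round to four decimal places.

0.9246

Parallel (alarm module and occlusion detector): 1 − (1 − 0.800000)(1 − 0.910000) = 0.982000
Series (flow sensor and [0.982000]): 0.830000 × 0.982000 = 0.815060
Series (peristaltic pump and user-interface board): 0.790000 × 0.750000 = 0.592500
Parallel ([0.815060] and [0.592500]): 1 − (1 − 0.815060)(1 − 0.592500) = 0.9246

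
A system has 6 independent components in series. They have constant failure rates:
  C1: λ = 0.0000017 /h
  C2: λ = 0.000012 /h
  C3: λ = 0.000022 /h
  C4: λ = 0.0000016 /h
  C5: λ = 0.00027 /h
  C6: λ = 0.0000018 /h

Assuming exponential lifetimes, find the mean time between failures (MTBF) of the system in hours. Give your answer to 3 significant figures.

3240

Series of exponential components: λ_sys = Σ λ_i
λ_sys = 0.0000017 + 0.000012 + 0.000022 + 0.0000016 + 0.00027 + 0.0000018 = 3.0910e-04 /h
MTBF = 1 / λ_sys = 3240 h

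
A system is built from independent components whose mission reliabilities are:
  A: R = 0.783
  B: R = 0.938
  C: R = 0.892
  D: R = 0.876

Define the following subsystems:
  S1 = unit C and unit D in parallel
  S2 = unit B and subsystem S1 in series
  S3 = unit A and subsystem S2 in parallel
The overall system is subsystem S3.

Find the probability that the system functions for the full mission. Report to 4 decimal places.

0.9838

Parallel (C and D): 1 − (1 − 0.892000)(1 − 0.876000) = 0.986608
Series (B and [0.986608]): 0.938000 × 0.986608 = 0.925438
Parallel (A and [0.925438]): 1 − (1 − 0.783000)(1 − 0.925438) = 0.9838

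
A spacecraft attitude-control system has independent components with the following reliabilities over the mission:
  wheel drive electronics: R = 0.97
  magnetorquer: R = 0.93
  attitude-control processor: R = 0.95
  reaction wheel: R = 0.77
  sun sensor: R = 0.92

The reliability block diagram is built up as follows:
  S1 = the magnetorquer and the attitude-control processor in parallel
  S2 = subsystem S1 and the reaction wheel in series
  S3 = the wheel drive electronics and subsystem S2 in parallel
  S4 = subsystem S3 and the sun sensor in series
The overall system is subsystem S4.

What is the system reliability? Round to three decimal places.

Parallel (magnetorquer and attitude-control processor): 1 − (1 − 0.93000)(1 − 0.95000) = 0.99650
Series ([0.99650] and reaction wheel): 0.99650 × 0.77000 = 0.76731
Parallel (wheel drive electronics and [0.76731]): 1 − (1 − 0.97000)(1 − 0.76731) = 0.99302
Series ([0.99302] and sun sensor): 0.99302 × 0.92000 = 0.914

0.914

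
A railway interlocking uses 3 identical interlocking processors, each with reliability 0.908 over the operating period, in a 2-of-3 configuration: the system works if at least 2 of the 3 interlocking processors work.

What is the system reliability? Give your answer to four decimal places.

R = Σ_{i=2}^{3} C(3,i) p^i (1−p)^{3−i} with p = 0.908
C(3,2)·0.908^2·0.092^1 = 0.227552
C(3,3)·0.908^3·0.092^0 = 0.748613
Sum = 0.9762

0.9762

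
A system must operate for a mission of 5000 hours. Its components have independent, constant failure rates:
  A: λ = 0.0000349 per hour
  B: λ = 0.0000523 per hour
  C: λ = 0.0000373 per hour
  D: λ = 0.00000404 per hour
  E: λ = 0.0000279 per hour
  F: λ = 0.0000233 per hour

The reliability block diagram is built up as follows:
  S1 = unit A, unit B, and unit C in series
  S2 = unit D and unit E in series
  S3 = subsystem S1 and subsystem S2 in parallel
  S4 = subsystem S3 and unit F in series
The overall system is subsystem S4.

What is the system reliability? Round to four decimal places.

R(A) = exp(−0.0000349 × 5000) = 0.839877
R(B) = exp(−0.0000523 × 5000) = 0.769896
R(C) = exp(−0.0000373 × 5000) = 0.829859
R(D) = exp(−0.00000404 × 5000) = 0.980003
R(E) = exp(−0.0000279 × 5000) = 0.869793
R(F) = exp(−0.0000233 × 5000) = 0.890030
Series (A, B, and C): 0.839877 × 0.769896 × 0.829859 = 0.536602
Series (D and E): 0.980003 × 0.869793 = 0.852400
Parallel ([0.536602] and [0.852400]): 1 − (1 − 0.536602)(1 − 0.852400) = 0.931602
Series ([0.931602] and F): 0.931602 × 0.890030 = 0.8292

0.8292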